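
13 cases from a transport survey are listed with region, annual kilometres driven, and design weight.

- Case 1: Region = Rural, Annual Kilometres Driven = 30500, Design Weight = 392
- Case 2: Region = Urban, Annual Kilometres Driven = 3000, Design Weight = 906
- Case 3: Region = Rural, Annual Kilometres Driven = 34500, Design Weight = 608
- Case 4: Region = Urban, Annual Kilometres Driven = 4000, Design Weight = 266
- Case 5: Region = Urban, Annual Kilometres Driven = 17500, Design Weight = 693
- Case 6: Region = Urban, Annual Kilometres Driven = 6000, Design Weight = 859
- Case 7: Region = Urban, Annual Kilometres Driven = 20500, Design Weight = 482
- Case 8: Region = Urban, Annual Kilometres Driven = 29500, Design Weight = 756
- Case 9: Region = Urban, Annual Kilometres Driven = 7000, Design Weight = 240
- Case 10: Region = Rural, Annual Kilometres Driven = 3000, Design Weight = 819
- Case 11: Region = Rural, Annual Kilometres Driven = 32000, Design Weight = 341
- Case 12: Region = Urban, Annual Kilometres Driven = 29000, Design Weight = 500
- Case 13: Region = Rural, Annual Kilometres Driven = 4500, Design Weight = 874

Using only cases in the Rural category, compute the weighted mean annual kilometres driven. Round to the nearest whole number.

16557

Rural rows: 1, 3, 10, 11, 13
Weighted sum = 30500×392 + 34500×608 + 3000×819 + 32000×341 + 4500×874
  = 11956000 + 20976000 + 2457000 + 10912000 + 3933000 = 50234000
Sum of weights = 392 + 608 + 819 + 341 + 874 = 3034
Weighted mean = 50234000 / 3034 = 16557.02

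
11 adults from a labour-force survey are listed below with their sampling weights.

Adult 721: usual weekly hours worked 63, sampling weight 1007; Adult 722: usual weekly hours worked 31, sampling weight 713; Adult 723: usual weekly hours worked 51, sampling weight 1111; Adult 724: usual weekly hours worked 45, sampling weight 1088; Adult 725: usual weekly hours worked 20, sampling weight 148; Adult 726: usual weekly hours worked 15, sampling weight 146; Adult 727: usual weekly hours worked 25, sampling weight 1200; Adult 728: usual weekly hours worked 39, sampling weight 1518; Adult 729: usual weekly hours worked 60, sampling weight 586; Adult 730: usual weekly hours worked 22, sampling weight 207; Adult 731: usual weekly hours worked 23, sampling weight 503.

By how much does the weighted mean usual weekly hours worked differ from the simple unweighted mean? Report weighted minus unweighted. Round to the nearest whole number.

Unweighted sum = 63 + 31 + 51 + 45 + 20 + 15 + 25 + 39 + 60 + 22 + 23 = 394
Unweighted mean = 394 / 11 = 35.818182
Weighted sum = 63×1007 + 31×713 + 51×1111 + 45×1088 + 20×148 + 15×146 + 25×1200 + 39×1518 + 60×586 + 22×207 + 23×503
  = 63441 + 22103 + 56661 + 48960 + 2960 + 2190 + 30000 + 59202 + 35160 + 4554 + 11569 = 336800
Sum of weights = 8227
Weighted mean = 336800 / 8227 = 40.938374
Difference (weighted minus unweighted) = 5.1201918

5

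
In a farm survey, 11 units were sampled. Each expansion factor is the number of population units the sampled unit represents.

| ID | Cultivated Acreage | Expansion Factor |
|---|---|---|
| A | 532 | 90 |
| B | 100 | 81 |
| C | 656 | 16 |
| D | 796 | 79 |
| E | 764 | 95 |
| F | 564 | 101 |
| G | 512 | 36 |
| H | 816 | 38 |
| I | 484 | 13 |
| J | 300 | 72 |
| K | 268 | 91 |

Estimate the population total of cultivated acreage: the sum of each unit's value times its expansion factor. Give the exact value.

360624

Weighted total = 532×90 + 100×81 + 656×16 + 796×79 + 764×95 + 564×101 + 512×36 + 816×38 + 484×13 + 300×72 + 268×91
  = 360624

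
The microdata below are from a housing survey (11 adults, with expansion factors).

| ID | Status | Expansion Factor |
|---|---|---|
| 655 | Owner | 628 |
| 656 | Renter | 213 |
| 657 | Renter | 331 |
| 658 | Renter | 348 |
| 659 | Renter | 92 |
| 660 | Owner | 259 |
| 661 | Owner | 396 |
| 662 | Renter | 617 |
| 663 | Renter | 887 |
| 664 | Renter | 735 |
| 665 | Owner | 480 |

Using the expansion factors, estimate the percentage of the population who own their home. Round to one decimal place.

35.4

Sum of weights for 'Owner' = 628 + 259 + 396 + 480 = 1763
Total weight = 4986
Weighted proportion = 1763 / 4986 = 0.35359005 → 35.359005%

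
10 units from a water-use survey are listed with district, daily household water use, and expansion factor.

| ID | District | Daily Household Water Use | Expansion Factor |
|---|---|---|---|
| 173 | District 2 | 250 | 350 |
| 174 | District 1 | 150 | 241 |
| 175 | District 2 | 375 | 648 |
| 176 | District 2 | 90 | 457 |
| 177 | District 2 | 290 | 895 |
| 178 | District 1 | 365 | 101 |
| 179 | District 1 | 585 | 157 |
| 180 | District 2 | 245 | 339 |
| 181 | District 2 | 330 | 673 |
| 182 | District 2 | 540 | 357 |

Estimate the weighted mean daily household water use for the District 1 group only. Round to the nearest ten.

District 1 rows: 174, 178, 179
Weighted sum = 150×241 + 365×101 + 585×157
  = 164860
Sum of weights = 241 + 101 + 157 = 499
Weighted mean = 164860 / 499 = 330.38076

330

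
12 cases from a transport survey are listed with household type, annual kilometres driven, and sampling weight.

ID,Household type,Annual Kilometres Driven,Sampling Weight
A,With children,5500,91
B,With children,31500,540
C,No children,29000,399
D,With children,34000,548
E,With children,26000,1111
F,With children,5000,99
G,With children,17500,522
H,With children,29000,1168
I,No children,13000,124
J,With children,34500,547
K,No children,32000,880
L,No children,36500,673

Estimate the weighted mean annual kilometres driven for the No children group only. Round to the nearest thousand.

32000

No children rows: C, I, K, L
Weighted sum = 29000×399 + 13000×124 + 32000×880 + 36500×673
  = 65907500
Sum of weights = 2076
Weighted mean = 65907500 / 2076 = 31747.351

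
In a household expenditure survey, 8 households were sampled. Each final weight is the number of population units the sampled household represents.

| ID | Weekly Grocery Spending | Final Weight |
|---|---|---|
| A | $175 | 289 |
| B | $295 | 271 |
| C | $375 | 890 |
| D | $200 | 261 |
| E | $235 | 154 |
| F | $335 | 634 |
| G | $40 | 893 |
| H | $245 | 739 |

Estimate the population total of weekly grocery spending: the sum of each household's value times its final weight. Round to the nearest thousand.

Weighted total = 175×289 + 295×271 + 375×890 + 200×261 + 235×154 + 335×634 + 40×893 + 245×739
  = 50575 + 79945 + 333750 + 52200 + 36190 + 212390 + 35720 + 181055 = 981825

982000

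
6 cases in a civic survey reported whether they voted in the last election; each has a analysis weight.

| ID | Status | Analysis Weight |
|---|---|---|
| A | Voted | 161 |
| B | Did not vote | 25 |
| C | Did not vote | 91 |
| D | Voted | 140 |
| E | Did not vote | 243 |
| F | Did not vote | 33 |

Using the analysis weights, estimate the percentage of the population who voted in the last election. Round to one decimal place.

Sum of weights for 'Voted' = 161 + 140 = 301
Total weight = 161 + 25 + 91 + 140 + 243 + 33 = 693
Weighted proportion = 301 / 693 = 0.43434343 → 43.434343%

43.4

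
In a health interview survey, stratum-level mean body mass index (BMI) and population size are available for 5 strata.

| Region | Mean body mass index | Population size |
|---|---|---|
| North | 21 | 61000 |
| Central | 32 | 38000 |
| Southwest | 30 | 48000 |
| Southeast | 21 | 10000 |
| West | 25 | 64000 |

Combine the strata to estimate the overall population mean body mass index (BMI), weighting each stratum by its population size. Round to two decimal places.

26.00

Σ Nₕ·x̄ₕ = 21×61000 + 32×38000 + 30×48000 + 21×10000 + 25×64000
  = 1281000 + 1216000 + 1440000 + 210000 + 1600000 = 5747000
Σ Nₕ = 61000 + 38000 + 48000 + 10000 + 64000 = 221000
Overall mean = 5747000 / 221000 = 26.004525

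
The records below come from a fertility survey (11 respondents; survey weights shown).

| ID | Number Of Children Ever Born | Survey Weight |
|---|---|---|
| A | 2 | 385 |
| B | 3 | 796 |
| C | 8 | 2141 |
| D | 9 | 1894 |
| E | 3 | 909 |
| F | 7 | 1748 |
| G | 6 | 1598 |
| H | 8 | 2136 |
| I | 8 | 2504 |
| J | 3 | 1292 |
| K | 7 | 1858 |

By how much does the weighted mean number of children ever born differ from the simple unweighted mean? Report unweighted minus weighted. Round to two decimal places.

Unweighted sum = 2 + 3 + 8 + 9 + 3 + 7 + 6 + 8 + 8 + 3 + 7 = 64
Unweighted mean = 64 / 11 = 5.8181818
Weighted sum = 2×385 + 3×796 + 8×2141 + 9×1894 + 3×909 + 7×1748 + 6×1598 + 8×2136 + 8×2504 + 3×1292 + 7×1858
  = 770 + 2388 + 17128 + 17046 + 2727 + 12236 + 9588 + 17088 + 20032 + 3876 + 13006 = 115885
Sum of weights = 385 + 796 + 2141 + 1894 + 909 + 1748 + 1598 + 2136 + 2504 + 1292 + 1858 = 17261
Weighted mean = 115885 / 17261 = 6.7136898
Difference (unweighted minus weighted) = -0.895508

-0.90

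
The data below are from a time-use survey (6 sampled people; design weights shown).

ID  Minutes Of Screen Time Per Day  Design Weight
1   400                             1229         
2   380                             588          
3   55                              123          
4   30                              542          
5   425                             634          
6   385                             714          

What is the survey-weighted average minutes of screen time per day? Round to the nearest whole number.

335

Weighted sum = 400×1229 + 380×588 + 55×123 + 30×542 + 425×634 + 385×714
  = 1282405
Sum of weights = 1229 + 588 + 123 + 542 + 634 + 714 = 3830
Weighted mean = 1282405 / 3830 = 334.83159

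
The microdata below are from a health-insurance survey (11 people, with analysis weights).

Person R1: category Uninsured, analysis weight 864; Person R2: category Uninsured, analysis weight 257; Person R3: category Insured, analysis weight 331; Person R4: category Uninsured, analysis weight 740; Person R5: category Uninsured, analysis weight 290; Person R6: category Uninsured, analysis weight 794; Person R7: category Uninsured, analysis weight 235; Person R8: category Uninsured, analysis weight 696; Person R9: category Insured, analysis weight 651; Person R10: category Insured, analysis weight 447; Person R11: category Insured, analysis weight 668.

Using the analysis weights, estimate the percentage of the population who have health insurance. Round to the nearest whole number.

Sum of weights for 'Insured' = 331 + 651 + 447 + 668 = 2097
Total weight = 864 + 257 + 331 + 740 + 290 + 794 + 235 + 696 + 651 + 447 + 668 = 5973
Weighted proportion = 2097 / 5973 = 0.35107986 → 35.107986%

35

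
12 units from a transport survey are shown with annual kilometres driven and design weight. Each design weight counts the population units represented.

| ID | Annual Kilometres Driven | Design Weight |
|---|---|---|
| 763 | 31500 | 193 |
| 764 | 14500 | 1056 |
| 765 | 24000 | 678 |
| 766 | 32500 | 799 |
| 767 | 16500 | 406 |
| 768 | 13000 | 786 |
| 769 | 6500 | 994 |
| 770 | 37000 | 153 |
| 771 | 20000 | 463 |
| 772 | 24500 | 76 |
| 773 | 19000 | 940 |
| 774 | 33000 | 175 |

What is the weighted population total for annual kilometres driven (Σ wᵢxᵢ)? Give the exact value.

127427000

Weighted total = 127427000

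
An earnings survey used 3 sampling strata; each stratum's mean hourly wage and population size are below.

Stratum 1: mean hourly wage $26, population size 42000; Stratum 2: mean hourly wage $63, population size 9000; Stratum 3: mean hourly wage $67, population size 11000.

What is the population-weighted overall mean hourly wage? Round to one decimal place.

38.6

Σ Nₕ·x̄ₕ = 26×42000 + 63×9000 + 67×11000
  = 1092000 + 567000 + 737000 = 2396000
Σ Nₕ = 62000
Overall mean = 2396000 / 62000 = 38.645161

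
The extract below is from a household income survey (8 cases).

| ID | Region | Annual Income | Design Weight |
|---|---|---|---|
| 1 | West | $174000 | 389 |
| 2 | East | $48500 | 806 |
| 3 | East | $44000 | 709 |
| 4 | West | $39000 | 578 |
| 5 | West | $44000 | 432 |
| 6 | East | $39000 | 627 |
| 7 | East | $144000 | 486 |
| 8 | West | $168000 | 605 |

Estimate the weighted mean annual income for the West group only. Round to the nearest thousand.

West rows: 1, 4, 5, 8
Weighted sum = 174000×389 + 39000×578 + 44000×432 + 168000×605
  = 67686000 + 22542000 + 19008000 + 101640000 = 210876000
Sum of weights = 389 + 578 + 432 + 605 = 2004
Weighted mean = 210876000 / 2004 = 105227.54

105000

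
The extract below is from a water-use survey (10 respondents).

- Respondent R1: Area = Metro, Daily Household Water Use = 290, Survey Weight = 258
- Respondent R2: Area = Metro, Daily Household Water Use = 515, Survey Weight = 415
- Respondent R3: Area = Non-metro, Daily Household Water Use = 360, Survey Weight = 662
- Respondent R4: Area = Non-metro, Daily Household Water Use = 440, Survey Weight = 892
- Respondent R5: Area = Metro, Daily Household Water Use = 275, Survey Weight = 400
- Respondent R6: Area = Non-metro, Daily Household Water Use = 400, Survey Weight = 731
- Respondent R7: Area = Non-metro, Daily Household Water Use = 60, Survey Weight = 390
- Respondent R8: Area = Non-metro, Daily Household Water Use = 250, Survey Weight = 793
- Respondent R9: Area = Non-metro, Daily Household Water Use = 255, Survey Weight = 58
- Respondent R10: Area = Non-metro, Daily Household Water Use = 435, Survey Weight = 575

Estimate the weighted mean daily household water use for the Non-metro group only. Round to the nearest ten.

340

Non-metro rows: R3, R4, R6, R7, R8, R9, R10
Weighted sum = 1409765
Sum of weights = 662 + 892 + 731 + 390 + 793 + 58 + 575 = 4101
Weighted mean = 1409765 / 4101 = 343.76128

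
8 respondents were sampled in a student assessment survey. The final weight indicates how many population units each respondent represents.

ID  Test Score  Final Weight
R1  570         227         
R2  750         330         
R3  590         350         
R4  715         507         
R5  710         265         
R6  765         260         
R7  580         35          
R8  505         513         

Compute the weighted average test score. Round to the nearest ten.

Weighted sum = 570×227 + 750×330 + 590×350 + 715×507 + 710×265 + 765×260 + 580×35 + 505×513
  = 1612310
Sum of weights = 227 + 330 + 350 + 507 + 265 + 260 + 35 + 513 = 2487
Weighted mean = 1612310 / 2487 = 648.29513

650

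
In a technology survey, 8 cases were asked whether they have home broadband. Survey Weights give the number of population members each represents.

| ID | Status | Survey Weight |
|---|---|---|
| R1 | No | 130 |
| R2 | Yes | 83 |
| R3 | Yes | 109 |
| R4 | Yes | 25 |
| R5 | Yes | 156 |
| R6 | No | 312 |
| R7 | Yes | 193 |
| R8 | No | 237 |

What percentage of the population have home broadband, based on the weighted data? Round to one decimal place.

45.5

Sum of weights for 'Yes' = 83 + 109 + 25 + 156 + 193 = 566
Total weight = 130 + 83 + 109 + 25 + 156 + 312 + 193 + 237 = 1245
Weighted proportion = 566 / 1245 = 0.45461847 → 45.461847%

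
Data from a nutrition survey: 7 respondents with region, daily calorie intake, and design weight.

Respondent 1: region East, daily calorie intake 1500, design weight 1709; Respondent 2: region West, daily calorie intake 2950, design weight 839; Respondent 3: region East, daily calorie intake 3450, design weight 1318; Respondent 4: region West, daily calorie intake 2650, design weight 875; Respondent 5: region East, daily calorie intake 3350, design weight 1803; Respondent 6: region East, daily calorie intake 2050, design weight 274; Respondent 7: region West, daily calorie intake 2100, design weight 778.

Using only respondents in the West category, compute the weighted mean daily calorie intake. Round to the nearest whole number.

West rows: 2, 4, 7
Weighted sum = 2950×839 + 2650×875 + 2100×778
  = 2475050 + 2318750 + 1633800 = 6427600
Sum of weights = 2492
Weighted mean = 6427600 / 2492 = 2579.2937

2579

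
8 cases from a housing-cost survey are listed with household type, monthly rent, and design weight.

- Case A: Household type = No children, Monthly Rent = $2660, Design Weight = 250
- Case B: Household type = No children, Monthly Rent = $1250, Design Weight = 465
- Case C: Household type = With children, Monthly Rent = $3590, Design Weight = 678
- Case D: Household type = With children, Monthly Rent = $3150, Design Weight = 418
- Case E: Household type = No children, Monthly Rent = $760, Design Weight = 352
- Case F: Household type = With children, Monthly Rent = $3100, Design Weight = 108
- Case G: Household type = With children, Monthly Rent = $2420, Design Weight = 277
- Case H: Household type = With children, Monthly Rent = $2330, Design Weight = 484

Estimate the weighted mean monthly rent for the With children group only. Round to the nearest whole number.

2994

With children rows: C, D, F, G, H
Weighted sum = 3590×678 + 3150×418 + 3100×108 + 2420×277 + 2330×484
  = 2434020 + 1316700 + 334800 + 670340 + 1127720 = 5883580
Sum of weights = 678 + 418 + 108 + 277 + 484 = 1965
Weighted mean = 5883580 / 1965 = 2994.1883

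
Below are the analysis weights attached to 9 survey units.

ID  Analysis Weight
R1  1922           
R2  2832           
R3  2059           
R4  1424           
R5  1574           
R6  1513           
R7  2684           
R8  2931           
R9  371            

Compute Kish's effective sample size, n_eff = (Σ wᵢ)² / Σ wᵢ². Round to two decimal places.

Σ wᵢ = 1922 + 2832 + 2059 + 1424 + 1574 + 1513 + 2684 + 2931 + 371 = 17310
Σ wᵢ² = 3694084 + 8020224 + 4239481 + 2027776 + 2477476 + 2289169 + 7203856 + 8590761 + 137641 = 38680468
n_eff = 17310² / 38680468 = 299636100 / 38680468 = 7.7464445

7.75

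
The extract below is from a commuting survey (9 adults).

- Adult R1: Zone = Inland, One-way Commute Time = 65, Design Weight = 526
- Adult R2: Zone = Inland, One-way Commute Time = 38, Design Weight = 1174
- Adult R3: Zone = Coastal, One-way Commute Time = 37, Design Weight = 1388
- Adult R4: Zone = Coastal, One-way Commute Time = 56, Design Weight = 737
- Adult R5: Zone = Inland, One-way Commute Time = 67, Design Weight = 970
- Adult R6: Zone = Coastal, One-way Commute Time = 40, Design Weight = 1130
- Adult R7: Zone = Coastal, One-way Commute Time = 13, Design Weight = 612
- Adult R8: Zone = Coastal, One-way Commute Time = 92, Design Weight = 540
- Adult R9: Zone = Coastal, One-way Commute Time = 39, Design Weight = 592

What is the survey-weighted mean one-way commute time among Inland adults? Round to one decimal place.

53.9

Inland rows: R1, R2, R5
Weighted sum = 65×526 + 38×1174 + 67×970
  = 34190 + 44612 + 64990 = 143792
Sum of weights = 526 + 1174 + 970 = 2670
Weighted mean = 143792 / 2670 = 53.854682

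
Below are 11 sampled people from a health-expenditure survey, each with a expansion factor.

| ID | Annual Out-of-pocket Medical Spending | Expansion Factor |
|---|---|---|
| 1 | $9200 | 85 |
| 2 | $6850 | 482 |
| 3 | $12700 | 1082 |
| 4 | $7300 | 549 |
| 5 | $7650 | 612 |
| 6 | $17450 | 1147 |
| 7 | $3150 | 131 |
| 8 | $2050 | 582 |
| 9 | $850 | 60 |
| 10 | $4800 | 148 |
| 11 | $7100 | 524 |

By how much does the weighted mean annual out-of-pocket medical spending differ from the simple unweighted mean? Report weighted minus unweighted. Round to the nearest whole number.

2549

Unweighted sum = 9200 + 6850 + 12700 + 7300 + 7650 + 17450 + 3150 + 2050 + 850 + 4800 + 7100 = 79100
Unweighted mean = 79100 / 11 = 7190.9091
Weighted sum = 9200×85 + 6850×482 + 12700×1082 + 7300×549 + 7650×612 + 17450×1147 + 3150×131 + 2050×582 + 850×60 + 4800×148 + 7100×524
  = 782000 + 3301700 + 13741400 + 4007700 + 4681800 + 20015150 + 412650 + 1193100 + 51000 + 710400 + 3720400 = 52617300
Sum of weights = 85 + 482 + 1082 + 549 + 612 + 1147 + 131 + 582 + 60 + 148 + 524 = 5402
Weighted mean = 52617300 / 5402 = 9740.3369
Difference (weighted minus unweighted) = 2549.4278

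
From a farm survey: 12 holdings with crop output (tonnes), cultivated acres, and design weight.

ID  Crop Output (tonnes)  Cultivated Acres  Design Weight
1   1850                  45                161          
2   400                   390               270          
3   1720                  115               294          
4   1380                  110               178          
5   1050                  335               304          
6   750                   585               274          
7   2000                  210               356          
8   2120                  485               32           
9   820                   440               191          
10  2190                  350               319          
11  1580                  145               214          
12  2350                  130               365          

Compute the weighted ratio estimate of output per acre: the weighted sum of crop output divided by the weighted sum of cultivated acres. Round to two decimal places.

Σ wᵢ·y = 1850×161 + 400×270 + 1720×294 + 1380×178 + 1050×304 + 750×274 + 2000×356 + 2120×32 + 820×191 + 2190×319 + 1580×214 + 2350×365
  = 297850 + 108000 + 505680 + 245640 + 319200 + 205500 + 712000 + 67840 + 156620 + 698610 + 338120 + 857750 = 4512810
Σ wᵢ·x = 792515
Ratio = 4512810 / 792515 = 5.6942897

5.69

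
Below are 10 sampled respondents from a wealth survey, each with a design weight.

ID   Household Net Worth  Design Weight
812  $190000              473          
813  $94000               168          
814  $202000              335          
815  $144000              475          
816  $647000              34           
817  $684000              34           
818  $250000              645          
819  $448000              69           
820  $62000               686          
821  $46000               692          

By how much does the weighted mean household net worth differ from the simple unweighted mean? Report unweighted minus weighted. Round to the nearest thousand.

Unweighted sum = 190000 + 94000 + 202000 + 144000 + 647000 + 684000 + 250000 + 448000 + 62000 + 46000 = 2767000
Unweighted mean = 2767000 / 10 = 276700
Weighted sum = 190000×473 + 94000×168 + 202000×335 + 144000×475 + 647000×34 + 684000×34 + 250000×645 + 448000×69 + 62000×686 + 46000×692
  = 89870000 + 15792000 + 67670000 + 68400000 + 21998000 + 23256000 + 161250000 + 30912000 + 42532000 + 31832000 = 553512000
Sum of weights = 473 + 168 + 335 + 475 + 34 + 34 + 645 + 69 + 686 + 692 = 3611
Weighted mean = 553512000 / 3611 = 153284.96
Difference (unweighted minus weighted) = 123415.04

123000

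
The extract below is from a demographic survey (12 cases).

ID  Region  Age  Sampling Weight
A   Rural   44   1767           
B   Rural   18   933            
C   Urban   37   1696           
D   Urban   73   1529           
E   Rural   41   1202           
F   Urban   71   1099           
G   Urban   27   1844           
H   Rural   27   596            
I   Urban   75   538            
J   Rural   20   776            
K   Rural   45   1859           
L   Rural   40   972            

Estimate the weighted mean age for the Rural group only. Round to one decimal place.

Rural rows: A, B, E, H, J, K, L
Weighted sum = 44×1767 + 18×933 + 41×1202 + 27×596 + 20×776 + 45×1859 + 40×972
  = 77748 + 16794 + 49282 + 16092 + 15520 + 83655 + 38880 = 297971
Sum of weights = 8105
Weighted mean = 297971 / 8105 = 36.763849

36.8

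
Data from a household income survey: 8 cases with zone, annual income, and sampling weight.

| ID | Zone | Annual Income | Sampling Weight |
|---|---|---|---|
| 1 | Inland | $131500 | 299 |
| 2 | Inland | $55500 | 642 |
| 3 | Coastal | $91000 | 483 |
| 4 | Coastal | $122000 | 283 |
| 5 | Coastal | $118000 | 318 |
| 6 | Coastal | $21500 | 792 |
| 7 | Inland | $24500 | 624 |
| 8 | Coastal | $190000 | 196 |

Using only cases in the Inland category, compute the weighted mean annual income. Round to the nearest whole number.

57660

Inland rows: 1, 2, 7
Weighted sum = 90237500
Sum of weights = 1565
Weighted mean = 90237500 / 1565 = 57659.744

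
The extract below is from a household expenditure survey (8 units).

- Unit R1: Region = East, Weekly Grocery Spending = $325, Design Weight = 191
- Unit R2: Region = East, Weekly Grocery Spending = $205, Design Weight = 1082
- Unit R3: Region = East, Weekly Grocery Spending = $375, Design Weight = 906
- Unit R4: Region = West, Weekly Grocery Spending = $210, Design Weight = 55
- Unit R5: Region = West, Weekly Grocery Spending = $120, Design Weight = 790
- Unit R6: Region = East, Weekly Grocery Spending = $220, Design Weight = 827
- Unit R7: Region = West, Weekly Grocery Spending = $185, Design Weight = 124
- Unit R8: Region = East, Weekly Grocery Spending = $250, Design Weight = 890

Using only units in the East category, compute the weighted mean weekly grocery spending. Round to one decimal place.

East rows: R1, R2, R3, R6, R8
Weighted sum = 325×191 + 205×1082 + 375×906 + 220×827 + 250×890
  = 62075 + 221810 + 339750 + 181940 + 222500 = 1028075
Sum of weights = 3896
Weighted mean = 1028075 / 3896 = 263.87962

263.9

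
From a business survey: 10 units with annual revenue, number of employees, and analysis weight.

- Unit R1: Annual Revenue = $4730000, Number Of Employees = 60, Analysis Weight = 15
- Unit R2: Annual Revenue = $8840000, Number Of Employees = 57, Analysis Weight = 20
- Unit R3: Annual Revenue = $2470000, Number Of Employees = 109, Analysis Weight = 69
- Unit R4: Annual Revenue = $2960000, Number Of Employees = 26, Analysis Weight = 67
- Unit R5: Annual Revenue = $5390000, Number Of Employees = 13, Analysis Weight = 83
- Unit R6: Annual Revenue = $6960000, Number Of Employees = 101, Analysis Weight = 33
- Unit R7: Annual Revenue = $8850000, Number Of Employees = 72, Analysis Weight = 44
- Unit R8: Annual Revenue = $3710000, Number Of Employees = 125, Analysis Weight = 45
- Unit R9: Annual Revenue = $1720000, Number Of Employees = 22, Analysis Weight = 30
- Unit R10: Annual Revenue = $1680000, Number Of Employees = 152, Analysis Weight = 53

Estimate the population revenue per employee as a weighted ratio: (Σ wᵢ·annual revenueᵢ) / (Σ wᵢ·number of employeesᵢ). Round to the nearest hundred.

59900

Σ wᵢ·y = 4730000×15 + 8840000×20 + 2470000×69 + 2960000×67 + 5390000×83 + 6960000×33 + 8850000×44 + 3710000×45 + 1720000×30 + 1680000×53
  = 70950000 + 176800000 + 170430000 + 198320000 + 447370000 + 229680000 + 389400000 + 166950000 + 51600000 + 89040000 = 1990540000
Σ wᵢ·x = 60×15 + 57×20 + 109×69 + 26×67 + 13×83 + 101×33 + 72×44 + 125×45 + 22×30 + 152×53
  = 900 + 1140 + 7521 + 1742 + 1079 + 3333 + 3168 + 5625 + 660 + 8056 = 33224
Ratio = 1990540000 / 33224 = 59912.714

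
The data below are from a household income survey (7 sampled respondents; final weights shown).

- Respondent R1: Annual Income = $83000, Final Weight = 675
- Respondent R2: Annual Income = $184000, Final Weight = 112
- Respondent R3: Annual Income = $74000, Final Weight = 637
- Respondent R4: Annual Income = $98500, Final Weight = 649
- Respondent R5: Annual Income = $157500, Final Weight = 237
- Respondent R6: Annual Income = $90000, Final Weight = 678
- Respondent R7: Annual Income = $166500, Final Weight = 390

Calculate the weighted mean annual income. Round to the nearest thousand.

104000

Weighted sum = 83000×675 + 184000×112 + 74000×637 + 98500×649 + 157500×237 + 90000×678 + 166500×390
  = 350980000
Sum of weights = 3378
Weighted mean = 350980000 / 3378 = 103901.72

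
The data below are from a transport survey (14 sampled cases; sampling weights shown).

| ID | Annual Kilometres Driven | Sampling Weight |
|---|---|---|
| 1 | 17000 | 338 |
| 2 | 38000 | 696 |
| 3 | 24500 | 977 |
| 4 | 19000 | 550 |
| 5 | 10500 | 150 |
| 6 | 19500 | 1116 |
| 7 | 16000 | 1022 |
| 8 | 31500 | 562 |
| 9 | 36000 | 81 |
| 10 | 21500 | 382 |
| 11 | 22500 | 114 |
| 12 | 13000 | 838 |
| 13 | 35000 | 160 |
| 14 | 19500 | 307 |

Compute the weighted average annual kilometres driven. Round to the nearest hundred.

22000

Weighted sum = 160147000
Sum of weights = 7293
Weighted mean = 160147000 / 7293 = 21959.002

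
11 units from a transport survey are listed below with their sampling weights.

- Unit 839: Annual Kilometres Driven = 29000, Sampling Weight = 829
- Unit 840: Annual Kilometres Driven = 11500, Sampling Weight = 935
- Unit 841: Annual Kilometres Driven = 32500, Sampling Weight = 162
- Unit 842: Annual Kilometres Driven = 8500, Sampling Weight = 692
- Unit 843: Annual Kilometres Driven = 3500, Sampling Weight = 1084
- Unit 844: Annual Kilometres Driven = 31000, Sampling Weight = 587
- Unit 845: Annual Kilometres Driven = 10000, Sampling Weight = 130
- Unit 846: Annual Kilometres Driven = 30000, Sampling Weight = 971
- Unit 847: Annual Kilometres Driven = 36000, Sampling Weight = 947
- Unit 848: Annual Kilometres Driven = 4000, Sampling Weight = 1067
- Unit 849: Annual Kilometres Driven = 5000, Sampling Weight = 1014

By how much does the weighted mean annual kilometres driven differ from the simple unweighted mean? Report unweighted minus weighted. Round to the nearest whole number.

Unweighted sum = 29000 + 11500 + 32500 + 8500 + 3500 + 31000 + 10000 + 30000 + 36000 + 4000 + 5000 = 201000
Unweighted mean = 201000 / 11 = 18272.727
Weighted sum = 29000×829 + 11500×935 + 32500×162 + 8500×692 + 3500×1084 + 31000×587 + 10000×130 + 30000×971 + 36000×947 + 4000×1067 + 5000×1014
  = 141791500
Sum of weights = 8418
Weighted mean = 141791500 / 8418 = 16843.847
Difference (unweighted minus weighted) = 1428.8808

1429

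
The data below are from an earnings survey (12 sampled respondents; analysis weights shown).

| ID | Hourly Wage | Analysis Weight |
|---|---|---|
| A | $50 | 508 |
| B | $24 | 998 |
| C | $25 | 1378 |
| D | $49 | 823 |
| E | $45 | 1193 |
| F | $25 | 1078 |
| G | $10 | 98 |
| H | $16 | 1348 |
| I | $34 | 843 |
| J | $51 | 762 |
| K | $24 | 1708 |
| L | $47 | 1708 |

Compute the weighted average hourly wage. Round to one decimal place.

Weighted sum = 50×508 + 24×998 + 25×1378 + 49×823 + 45×1193 + 25×1078 + 10×98 + 16×1348 + 34×843 + 51×762 + 24×1708 + 47×1708
  = 25400 + 23952 + 34450 + 40327 + 53685 + 26950 + 980 + 21568 + 28662 + 38862 + 40992 + 80276 = 416104
Sum of weights = 508 + 998 + 1378 + 823 + 1193 + 1078 + 98 + 1348 + 843 + 762 + 1708 + 1708 = 12445
Weighted mean = 416104 / 12445 = 33.435436

33.4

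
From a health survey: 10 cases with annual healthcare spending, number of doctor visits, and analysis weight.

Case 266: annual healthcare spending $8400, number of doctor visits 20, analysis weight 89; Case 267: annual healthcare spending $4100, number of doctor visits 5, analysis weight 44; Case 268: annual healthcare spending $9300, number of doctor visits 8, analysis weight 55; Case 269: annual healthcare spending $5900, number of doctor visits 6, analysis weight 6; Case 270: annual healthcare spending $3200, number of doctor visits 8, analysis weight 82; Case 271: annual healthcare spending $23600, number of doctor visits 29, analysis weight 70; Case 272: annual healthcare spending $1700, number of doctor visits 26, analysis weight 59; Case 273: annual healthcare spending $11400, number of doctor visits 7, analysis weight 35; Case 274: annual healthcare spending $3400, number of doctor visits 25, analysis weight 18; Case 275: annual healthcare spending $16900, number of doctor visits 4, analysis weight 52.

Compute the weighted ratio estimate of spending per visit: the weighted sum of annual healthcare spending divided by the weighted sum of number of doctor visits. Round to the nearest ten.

Σ wᵢ·y = 8400×89 + 4100×44 + 9300×55 + 5900×6 + 3200×82 + 23600×70 + 1700×59 + 11400×35 + 3400×18 + 16900×52
  = 747600 + 180400 + 511500 + 35400 + 262400 + 1652000 + 100300 + 399000 + 61200 + 878800 = 4828600
Σ wᵢ·x = 20×89 + 5×44 + 8×55 + 6×6 + 8×82 + 29×70 + 26×59 + 7×35 + 25×18 + 4×52
  = 7599
Ratio = 4828600 / 7599 = 635.42571

640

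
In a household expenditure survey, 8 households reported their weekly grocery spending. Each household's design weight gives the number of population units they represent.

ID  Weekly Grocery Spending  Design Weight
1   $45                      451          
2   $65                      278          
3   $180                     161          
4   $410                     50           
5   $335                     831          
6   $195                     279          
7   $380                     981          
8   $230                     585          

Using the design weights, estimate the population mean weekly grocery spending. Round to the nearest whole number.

Weighted sum = 45×451 + 65×278 + 180×161 + 410×50 + 335×831 + 195×279 + 380×981 + 230×585
  = 20295 + 18070 + 28980 + 20500 + 278385 + 54405 + 372780 + 134550 = 927965
Sum of weights = 3616
Weighted mean = 927965 / 3616 = 256.62749

257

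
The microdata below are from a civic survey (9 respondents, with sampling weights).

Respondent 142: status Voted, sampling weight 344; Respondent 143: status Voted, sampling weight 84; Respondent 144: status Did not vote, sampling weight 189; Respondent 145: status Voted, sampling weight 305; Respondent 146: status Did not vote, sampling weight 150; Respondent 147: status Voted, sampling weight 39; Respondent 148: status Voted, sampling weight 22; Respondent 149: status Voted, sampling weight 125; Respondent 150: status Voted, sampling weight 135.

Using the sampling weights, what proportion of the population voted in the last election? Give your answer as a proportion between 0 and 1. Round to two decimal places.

0.76

Sum of weights for 'Voted' = 344 + 84 + 305 + 39 + 22 + 125 + 135 = 1054
Total weight = 344 + 84 + 189 + 305 + 150 + 39 + 22 + 125 + 135 = 1393
Weighted proportion = 1054 / 1393 = 0.75664034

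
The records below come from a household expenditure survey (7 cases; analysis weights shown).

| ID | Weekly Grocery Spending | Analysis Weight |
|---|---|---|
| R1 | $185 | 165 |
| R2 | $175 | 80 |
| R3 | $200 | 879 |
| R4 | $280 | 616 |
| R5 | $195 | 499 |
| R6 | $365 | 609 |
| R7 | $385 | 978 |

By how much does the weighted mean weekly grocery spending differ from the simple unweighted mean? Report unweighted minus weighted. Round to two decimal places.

Unweighted sum = 185 + 175 + 200 + 280 + 195 + 365 + 385 = 1785
Unweighted mean = 1785 / 7 = 255
Weighted sum = 185×165 + 175×80 + 200×879 + 280×616 + 195×499 + 365×609 + 385×978
  = 30525 + 14000 + 175800 + 172480 + 97305 + 222285 + 376530 = 1088925
Sum of weights = 165 + 80 + 879 + 616 + 499 + 609 + 978 = 3826
Weighted mean = 1088925 / 3826 = 284.61187
Difference (unweighted minus weighted) = -29.611866

-29.61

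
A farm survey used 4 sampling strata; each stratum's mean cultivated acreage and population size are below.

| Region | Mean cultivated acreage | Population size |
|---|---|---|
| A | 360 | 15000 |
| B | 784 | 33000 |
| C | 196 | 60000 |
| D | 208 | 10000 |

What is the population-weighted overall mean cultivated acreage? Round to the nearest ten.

Σ Nₕ·x̄ₕ = 360×15000 + 784×33000 + 196×60000 + 208×10000
  = 45112000
Σ Nₕ = 15000 + 33000 + 60000 + 10000 = 118000
Overall mean = 45112000 / 118000 = 382.30508

380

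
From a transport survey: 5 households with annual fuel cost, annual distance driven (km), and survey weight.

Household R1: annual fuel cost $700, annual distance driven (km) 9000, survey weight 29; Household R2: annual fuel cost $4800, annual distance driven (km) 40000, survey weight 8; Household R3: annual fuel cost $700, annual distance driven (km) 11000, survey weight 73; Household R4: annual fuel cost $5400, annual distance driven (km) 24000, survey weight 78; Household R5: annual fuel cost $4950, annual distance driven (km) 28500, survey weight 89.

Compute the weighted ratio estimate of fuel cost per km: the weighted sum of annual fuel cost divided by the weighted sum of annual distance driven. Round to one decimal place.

0.2

Σ wᵢ·y = 700×29 + 4800×8 + 700×73 + 5400×78 + 4950×89
  = 20300 + 38400 + 51100 + 421200 + 440550 = 971550
Σ wᵢ·x = 9000×29 + 40000×8 + 11000×73 + 24000×78 + 28500×89
  = 261000 + 320000 + 803000 + 1872000 + 2536500 = 5792500
Ratio = 971550 / 5792500 = 0.16772551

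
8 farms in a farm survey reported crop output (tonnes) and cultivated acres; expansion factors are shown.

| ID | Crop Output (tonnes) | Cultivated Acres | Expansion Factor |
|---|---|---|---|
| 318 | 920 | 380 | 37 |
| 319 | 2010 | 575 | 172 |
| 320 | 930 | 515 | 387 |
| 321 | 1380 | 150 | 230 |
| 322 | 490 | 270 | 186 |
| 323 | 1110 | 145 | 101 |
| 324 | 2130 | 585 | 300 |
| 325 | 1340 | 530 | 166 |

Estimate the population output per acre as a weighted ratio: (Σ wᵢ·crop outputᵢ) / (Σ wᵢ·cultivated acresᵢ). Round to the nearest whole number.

Σ wᵢ·y = 920×37 + 2010×172 + 930×387 + 1380×230 + 490×186 + 1110×101 + 2130×300 + 1340×166
  = 34040 + 345720 + 359910 + 317400 + 91140 + 112110 + 639000 + 222440 = 2121760
Σ wᵢ·x = 380×37 + 575×172 + 515×387 + 150×230 + 270×186 + 145×101 + 585×300 + 530×166
  = 14060 + 98900 + 199305 + 34500 + 50220 + 14645 + 175500 + 87980 = 675110
Ratio = 2121760 / 675110 = 3.142836

3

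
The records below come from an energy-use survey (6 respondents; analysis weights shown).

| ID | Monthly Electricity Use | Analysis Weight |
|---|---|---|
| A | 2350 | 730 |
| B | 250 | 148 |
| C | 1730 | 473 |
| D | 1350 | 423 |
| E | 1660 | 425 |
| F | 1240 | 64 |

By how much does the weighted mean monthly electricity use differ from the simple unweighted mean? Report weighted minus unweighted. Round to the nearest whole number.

305

Unweighted sum = 2350 + 250 + 1730 + 1350 + 1660 + 1240 = 8580
Unweighted mean = 8580 / 6 = 1430
Weighted sum = 2350×730 + 250×148 + 1730×473 + 1350×423 + 1660×425 + 1240×64
  = 1715500 + 37000 + 818290 + 571050 + 705500 + 79360 = 3926700
Sum of weights = 730 + 148 + 473 + 423 + 425 + 64 = 2263
Weighted mean = 3926700 / 2263 = 1735.1745
Difference (weighted minus unweighted) = 305.17455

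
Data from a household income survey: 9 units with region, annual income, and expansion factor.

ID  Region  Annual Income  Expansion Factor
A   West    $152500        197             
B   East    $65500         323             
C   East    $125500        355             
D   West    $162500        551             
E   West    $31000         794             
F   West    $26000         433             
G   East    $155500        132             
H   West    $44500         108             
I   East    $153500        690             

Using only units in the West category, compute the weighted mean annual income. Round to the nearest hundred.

West rows: A, D, E, F, H
Weighted sum = 160258000
Sum of weights = 2083
Weighted mean = 160258000 / 2083 = 76936.15

76900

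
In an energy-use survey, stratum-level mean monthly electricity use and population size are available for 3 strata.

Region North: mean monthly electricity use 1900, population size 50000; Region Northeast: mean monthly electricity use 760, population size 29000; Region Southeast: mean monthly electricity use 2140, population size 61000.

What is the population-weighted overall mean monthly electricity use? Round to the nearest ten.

Σ Nₕ·x̄ₕ = 1900×50000 + 760×29000 + 2140×61000
  = 95000000 + 22040000 + 130540000 = 247580000
Σ Nₕ = 140000
Overall mean = 247580000 / 140000 = 1768.4286

1770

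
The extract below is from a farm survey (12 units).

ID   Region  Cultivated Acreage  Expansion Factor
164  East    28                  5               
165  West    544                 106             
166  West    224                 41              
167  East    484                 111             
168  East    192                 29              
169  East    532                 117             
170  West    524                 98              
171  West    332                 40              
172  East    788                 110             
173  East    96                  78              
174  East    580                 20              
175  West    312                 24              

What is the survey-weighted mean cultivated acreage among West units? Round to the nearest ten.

450

West rows: 165, 166, 170, 171, 175
Weighted sum = 544×106 + 224×41 + 524×98 + 332×40 + 312×24
  = 138968
Sum of weights = 106 + 41 + 98 + 40 + 24 = 309
Weighted mean = 138968 / 309 = 449.73463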